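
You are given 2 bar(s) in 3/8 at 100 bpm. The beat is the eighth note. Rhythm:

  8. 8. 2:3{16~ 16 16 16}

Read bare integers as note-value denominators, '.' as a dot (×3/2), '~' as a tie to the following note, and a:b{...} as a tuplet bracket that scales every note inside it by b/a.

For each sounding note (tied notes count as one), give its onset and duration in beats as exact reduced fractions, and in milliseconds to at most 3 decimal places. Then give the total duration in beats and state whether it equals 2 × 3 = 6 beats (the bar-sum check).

1) 0.0ms=0b +900.0ms=3/2b
2) 900.0ms=3/2b +900.0ms=3/2b
3) 1800.0ms=3b +900.0ms=3/2b
4) 2700.0ms=9/2b +450.0ms=3/4b
5) 3150.0ms=21/4b +450.0ms=3/4b
Σ=6b of 6 (100bpm 3/8) — PASS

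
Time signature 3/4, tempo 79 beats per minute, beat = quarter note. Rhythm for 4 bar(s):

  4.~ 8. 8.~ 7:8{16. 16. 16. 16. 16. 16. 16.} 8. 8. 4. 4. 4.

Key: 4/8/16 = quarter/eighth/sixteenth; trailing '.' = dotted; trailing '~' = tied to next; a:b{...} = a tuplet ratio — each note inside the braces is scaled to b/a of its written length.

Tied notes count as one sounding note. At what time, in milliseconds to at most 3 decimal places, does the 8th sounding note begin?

note 8 onset = 39/7b = 4231.465ms

1. 0.0ms @ 0 + 1708.861ms (9/4)
2. 1708.861ms @ 9/4 + 895.118ms (33/28)
3. 2603.978ms @ 24/7 + 325.497ms (3/7)
4. 2929.476ms @ 27/7 + 325.497ms (3/7)
5. 3254.973ms @ 30/7 + 325.497ms (3/7)
6. 3580.47ms @ 33/7 + 325.497ms (3/7)
7. 3905.967ms @ 36/7 + 325.497ms (3/7)
8. 4231.465ms @ 39/7 + 325.497ms (3/7)
9. 4556.962ms @ 6 + 569.62ms (3/4)
10. 5126.582ms @ 27/4 + 569.62ms (3/4)
11. 5696.203ms @ 15/2 + 1139.241ms (3/2)
12. 6835.443ms @ 9 + 1139.241ms (3/2)
13. 7974.684ms @ 21/2 + 1139.241ms (3/2)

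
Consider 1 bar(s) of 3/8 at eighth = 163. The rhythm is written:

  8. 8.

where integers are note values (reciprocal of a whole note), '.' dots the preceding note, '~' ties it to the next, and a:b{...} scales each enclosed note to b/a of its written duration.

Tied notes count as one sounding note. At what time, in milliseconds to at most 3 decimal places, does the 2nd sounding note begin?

note 2 onset = 3/2b = 552.147ms

1. 0.0ms @ 0 + 552.147ms (3/2)
2. 552.147ms @ 3/2 + 552.147ms (3/2)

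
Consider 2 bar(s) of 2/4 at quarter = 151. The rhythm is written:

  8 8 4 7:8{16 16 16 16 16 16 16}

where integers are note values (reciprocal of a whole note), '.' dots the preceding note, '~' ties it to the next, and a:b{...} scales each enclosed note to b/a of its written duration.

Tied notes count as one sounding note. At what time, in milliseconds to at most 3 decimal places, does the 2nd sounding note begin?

note 2 onset = 1/2b = 198.675ms

1. 0.0ms @ 0 + 198.675ms (1/2)
2. 198.675ms @ 1/2 + 198.675ms (1/2)
3. 397.351ms @ 1 + 397.351ms (1)
4. 794.702ms @ 2 + 113.529ms (2/7)
5. 908.231ms @ 16/7 + 113.529ms (2/7)
6. 1021.76ms @ 18/7 + 113.529ms (2/7)
7. 1135.289ms @ 20/7 + 113.529ms (2/7)
8. 1248.817ms @ 22/7 + 113.529ms (2/7)
9. 1362.346ms @ 24/7 + 113.529ms (2/7)
10. 1475.875ms @ 26/7 + 113.529ms (2/7)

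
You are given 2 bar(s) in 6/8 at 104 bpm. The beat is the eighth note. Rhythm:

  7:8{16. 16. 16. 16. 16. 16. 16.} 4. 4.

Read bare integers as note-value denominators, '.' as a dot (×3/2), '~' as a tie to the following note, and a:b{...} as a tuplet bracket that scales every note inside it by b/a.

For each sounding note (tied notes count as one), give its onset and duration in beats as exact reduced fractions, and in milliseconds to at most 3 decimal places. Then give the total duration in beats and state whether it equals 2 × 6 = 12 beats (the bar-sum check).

1) 0.0ms=0b +494.505ms=6/7b
2) 494.505ms=6/7b +494.505ms=6/7b
3) 989.011ms=12/7b +494.505ms=6/7b
4) 1483.516ms=18/7b +494.505ms=6/7b
5) 1978.022ms=24/7b +494.505ms=6/7b
6) 2472.527ms=30/7b +494.505ms=6/7b
7) 2967.033ms=36/7b +494.505ms=6/7b
8) 3461.538ms=6b +1730.769ms=3b
9) 5192.308ms=9b +1730.769ms=3b
Σ=12b of 12 (104bpm 6/8) — PASS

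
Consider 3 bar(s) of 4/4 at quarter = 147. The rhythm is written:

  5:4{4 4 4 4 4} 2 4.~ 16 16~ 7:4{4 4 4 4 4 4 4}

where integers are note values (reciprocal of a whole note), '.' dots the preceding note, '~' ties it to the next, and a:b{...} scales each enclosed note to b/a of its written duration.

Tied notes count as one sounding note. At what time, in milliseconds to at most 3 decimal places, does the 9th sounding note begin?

1. 0.0ms @ 0 + 326.531ms (4/5)
2. 326.531ms @ 4/5 + 326.531ms (4/5)
3. 653.061ms @ 8/5 + 326.531ms (4/5)
4. 979.592ms @ 12/5 + 326.531ms (4/5)
5. 1306.122ms @ 16/5 + 326.531ms (4/5)
6. 1632.653ms @ 4 + 816.327ms (2)
7. 2448.98ms @ 6 + 714.286ms (7/4)
8. 3163.265ms @ 31/4 + 335.277ms (23/28)
9. 3498.542ms @ 60/7 + 233.236ms (4/7)
10. 3731.778ms @ 64/7 + 233.236ms (4/7)
11. 3965.015ms @ 68/7 + 233.236ms (4/7)
12. 4198.251ms @ 72/7 + 233.236ms (4/7)
13. 4431.487ms @ 76/7 + 233.236ms (4/7)
14. 4664.723ms @ 80/7 + 233.236ms (4/7)

note 9 onset = 60/7b = 3498.542ms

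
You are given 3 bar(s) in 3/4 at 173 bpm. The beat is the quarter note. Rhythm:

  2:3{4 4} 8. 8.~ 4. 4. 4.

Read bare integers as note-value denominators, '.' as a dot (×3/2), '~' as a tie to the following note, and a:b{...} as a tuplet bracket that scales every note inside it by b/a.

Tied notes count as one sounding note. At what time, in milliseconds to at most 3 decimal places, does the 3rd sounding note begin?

note 3 onset = 3b = 1040.462ms

1. 0.0ms @ 0 + 520.231ms (3/2)
2. 520.231ms @ 3/2 + 520.231ms (3/2)
3. 1040.462ms @ 3 + 260.116ms (3/4)
4. 1300.578ms @ 15/4 + 780.347ms (9/4)
5. 2080.925ms @ 6 + 520.231ms (3/2)
6. 2601.156ms @ 15/2 + 520.231ms (3/2)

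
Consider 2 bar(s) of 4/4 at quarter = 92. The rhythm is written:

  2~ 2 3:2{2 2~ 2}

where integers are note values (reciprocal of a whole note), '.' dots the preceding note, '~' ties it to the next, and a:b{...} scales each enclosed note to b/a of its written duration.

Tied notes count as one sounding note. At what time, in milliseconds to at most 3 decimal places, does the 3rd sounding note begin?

1. 0.0ms @ 0 + 2608.696ms (4)
2. 2608.696ms @ 4 + 869.565ms (4/3)
3. 3478.261ms @ 16/3 + 1739.13ms (8/3)

note 3 onset = 16/3b = 3478.261ms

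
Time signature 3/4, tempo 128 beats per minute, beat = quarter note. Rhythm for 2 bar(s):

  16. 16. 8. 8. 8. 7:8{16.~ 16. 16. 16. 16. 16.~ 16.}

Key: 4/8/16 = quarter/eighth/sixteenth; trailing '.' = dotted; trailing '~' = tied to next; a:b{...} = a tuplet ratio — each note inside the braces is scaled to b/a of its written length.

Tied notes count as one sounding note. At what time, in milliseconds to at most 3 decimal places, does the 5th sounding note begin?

note 5 onset = 9/4b = 1054.688ms

1. 0.0ms @ 0 + 175.781ms (3/8)
2. 175.781ms @ 3/8 + 175.781ms (3/8)
3. 351.562ms @ 3/4 + 351.562ms (3/4)
4. 703.125ms @ 3/2 + 351.562ms (3/4)
5. 1054.688ms @ 9/4 + 351.562ms (3/4)
6. 1406.25ms @ 3 + 401.786ms (6/7)
7. 1808.036ms @ 27/7 + 200.893ms (3/7)
8. 2008.929ms @ 30/7 + 200.893ms (3/7)
9. 2209.821ms @ 33/7 + 200.893ms (3/7)
10. 2410.714ms @ 36/7 + 401.786ms (6/7)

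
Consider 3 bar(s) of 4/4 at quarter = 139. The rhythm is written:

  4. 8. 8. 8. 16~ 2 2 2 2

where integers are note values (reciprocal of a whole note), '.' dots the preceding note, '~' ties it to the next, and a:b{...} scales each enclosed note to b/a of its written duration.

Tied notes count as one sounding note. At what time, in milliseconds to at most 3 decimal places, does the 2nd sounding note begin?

note 2 onset = 3/2b = 647.482ms

1. 0.0ms @ 0 + 647.482ms (3/2)
2. 647.482ms @ 3/2 + 323.741ms (3/4)
3. 971.223ms @ 9/4 + 323.741ms (3/4)
4. 1294.964ms @ 3 + 323.741ms (3/4)
5. 1618.705ms @ 15/4 + 971.223ms (9/4)
6. 2589.928ms @ 6 + 863.309ms (2)
7. 3453.237ms @ 8 + 863.309ms (2)
8. 4316.547ms @ 10 + 863.309ms (2)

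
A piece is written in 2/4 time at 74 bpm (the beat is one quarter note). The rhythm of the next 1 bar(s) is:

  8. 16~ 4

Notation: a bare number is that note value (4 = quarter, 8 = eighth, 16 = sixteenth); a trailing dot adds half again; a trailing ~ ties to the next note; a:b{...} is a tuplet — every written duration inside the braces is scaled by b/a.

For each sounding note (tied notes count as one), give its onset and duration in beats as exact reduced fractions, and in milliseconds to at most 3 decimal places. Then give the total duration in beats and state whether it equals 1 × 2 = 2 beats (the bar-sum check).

1) 0.0ms=0b +608.108ms=3/4b
2) 608.108ms=3/4b +1013.514ms=5/4b
Σ=2b of 2 (74bpm 2/4) — PASS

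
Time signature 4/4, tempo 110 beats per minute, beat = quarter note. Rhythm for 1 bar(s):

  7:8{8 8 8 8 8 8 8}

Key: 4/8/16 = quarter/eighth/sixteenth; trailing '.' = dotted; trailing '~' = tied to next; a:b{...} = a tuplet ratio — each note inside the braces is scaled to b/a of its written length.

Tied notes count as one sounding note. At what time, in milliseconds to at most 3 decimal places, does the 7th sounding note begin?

1. 0.0ms @ 0 + 311.688ms (4/7)
2. 311.688ms @ 4/7 + 311.688ms (4/7)
3. 623.377ms @ 8/7 + 311.688ms (4/7)
4. 935.065ms @ 12/7 + 311.688ms (4/7)
5. 1246.753ms @ 16/7 + 311.688ms (4/7)
6. 1558.442ms @ 20/7 + 311.688ms (4/7)
7. 1870.13ms @ 24/7 + 311.688ms (4/7)

note 7 onset = 24/7b = 1870.13ms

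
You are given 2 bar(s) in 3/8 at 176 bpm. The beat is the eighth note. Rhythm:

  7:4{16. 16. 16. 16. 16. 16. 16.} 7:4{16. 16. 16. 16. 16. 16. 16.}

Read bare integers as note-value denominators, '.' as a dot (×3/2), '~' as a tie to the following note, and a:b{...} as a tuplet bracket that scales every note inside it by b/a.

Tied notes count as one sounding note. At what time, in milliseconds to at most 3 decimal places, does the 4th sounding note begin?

note 4 onset = 9/7b = 438.312ms

1. 0.0ms @ 0 + 146.104ms (3/7)
2. 146.104ms @ 3/7 + 146.104ms (3/7)
3. 292.208ms @ 6/7 + 146.104ms (3/7)
4. 438.312ms @ 9/7 + 146.104ms (3/7)
5. 584.416ms @ 12/7 + 146.104ms (3/7)
6. 730.519ms @ 15/7 + 146.104ms (3/7)
7. 876.623ms @ 18/7 + 146.104ms (3/7)
8. 1022.727ms @ 3 + 146.104ms (3/7)
9. 1168.831ms @ 24/7 + 146.104ms (3/7)
10. 1314.935ms @ 27/7 + 146.104ms (3/7)
11. 1461.039ms @ 30/7 + 146.104ms (3/7)
12. 1607.143ms @ 33/7 + 146.104ms (3/7)
13. 1753.247ms @ 36/7 + 146.104ms (3/7)
14. 1899.351ms @ 39/7 + 146.104ms (3/7)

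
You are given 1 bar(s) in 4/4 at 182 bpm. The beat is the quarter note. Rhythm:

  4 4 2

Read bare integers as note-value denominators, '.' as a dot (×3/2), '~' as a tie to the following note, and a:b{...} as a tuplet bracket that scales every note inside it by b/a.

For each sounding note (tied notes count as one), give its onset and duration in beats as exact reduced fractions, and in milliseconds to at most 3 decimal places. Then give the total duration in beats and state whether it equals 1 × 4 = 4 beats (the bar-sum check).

1) 0.0ms=0b +329.67ms=1b
2) 329.67ms=1b +329.67ms=1b
3) 659.341ms=2b +659.341ms=2b
Σ=4b of 4 (182bpm 4/4) — PASS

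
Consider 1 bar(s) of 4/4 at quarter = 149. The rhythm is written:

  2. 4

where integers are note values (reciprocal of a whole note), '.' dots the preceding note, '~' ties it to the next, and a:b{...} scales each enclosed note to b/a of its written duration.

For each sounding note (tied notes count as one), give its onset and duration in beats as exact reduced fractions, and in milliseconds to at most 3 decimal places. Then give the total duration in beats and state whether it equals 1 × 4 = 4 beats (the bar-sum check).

1) 0.0ms=0b +1208.054ms=3b
2) 1208.054ms=3b +402.685ms=1b
Σ=4b of 4 (149bpm 4/4) — PASS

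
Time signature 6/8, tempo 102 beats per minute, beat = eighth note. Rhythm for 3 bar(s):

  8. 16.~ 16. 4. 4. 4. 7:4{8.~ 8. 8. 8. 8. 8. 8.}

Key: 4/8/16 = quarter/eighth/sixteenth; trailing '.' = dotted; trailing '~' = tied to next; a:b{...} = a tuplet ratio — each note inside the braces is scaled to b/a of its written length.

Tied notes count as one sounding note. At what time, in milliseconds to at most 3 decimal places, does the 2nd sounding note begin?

note 2 onset = 3/2b = 882.353ms

1. 0.0ms @ 0 + 882.353ms (3/2)
2. 882.353ms @ 3/2 + 882.353ms (3/2)
3. 1764.706ms @ 3 + 1764.706ms (3)
4. 3529.412ms @ 6 + 1764.706ms (3)
5. 5294.118ms @ 9 + 1764.706ms (3)
6. 7058.824ms @ 12 + 1008.403ms (12/7)
7. 8067.227ms @ 96/7 + 504.202ms (6/7)
8. 8571.429ms @ 102/7 + 504.202ms (6/7)
9. 9075.63ms @ 108/7 + 504.202ms (6/7)
10. 9579.832ms @ 114/7 + 504.202ms (6/7)
11. 10084.034ms @ 120/7 + 504.202ms (6/7)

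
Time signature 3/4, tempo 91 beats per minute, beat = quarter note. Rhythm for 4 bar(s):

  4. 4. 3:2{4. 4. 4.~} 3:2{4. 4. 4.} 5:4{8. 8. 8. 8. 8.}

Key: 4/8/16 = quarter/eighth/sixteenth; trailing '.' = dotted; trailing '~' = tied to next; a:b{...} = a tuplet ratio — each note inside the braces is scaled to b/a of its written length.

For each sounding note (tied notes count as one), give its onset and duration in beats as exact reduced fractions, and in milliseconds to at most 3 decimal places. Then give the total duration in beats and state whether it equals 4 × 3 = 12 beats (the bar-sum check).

1) 0.0ms=0b +989.011ms=3/2b
2) 989.011ms=3/2b +989.011ms=3/2b
3) 1978.022ms=3b +659.341ms=1b
4) 2637.363ms=4b +659.341ms=1b
5) 3296.703ms=5b +1318.681ms=2b
6) 4615.385ms=7b +659.341ms=1b
7) 5274.725ms=8b +659.341ms=1b
8) 5934.066ms=9b +395.604ms=3/5b
9) 6329.67ms=48/5b +395.604ms=3/5b
10) 6725.275ms=51/5b +395.604ms=3/5b
11) 7120.879ms=54/5b +395.604ms=3/5b
12) 7516.484ms=57/5b +395.604ms=3/5b
Σ=12b of 12 (91bpm 3/4) — PASS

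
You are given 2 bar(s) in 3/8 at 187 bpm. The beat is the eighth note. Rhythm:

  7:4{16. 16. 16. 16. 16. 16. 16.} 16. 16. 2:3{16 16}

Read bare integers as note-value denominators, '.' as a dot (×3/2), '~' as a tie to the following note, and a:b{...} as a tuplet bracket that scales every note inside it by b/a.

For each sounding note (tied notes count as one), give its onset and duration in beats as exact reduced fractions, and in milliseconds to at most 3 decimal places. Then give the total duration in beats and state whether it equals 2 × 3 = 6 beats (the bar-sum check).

1) 0.0ms=0b +137.51ms=3/7b
2) 137.51ms=3/7b +137.51ms=3/7b
3) 275.019ms=6/7b +137.51ms=3/7b
4) 412.529ms=9/7b +137.51ms=3/7b
5) 550.038ms=12/7b +137.51ms=3/7b
6) 687.548ms=15/7b +137.51ms=3/7b
7) 825.057ms=18/7b +137.51ms=3/7b
8) 962.567ms=3b +240.642ms=3/4b
9) 1203.209ms=15/4b +240.642ms=3/4b
10) 1443.85ms=9/2b +240.642ms=3/4b
11) 1684.492ms=21/4b +240.642ms=3/4b
Σ=6b of 6 (187bpm 3/8) — PASS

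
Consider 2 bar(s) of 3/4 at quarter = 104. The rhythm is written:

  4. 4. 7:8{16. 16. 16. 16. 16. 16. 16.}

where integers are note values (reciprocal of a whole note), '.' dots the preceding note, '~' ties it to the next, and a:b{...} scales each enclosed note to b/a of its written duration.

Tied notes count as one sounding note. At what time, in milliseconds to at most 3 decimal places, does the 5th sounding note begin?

1. 0.0ms @ 0 + 865.385ms (3/2)
2. 865.385ms @ 3/2 + 865.385ms (3/2)
3. 1730.769ms @ 3 + 247.253ms (3/7)
4. 1978.022ms @ 24/7 + 247.253ms (3/7)
5. 2225.275ms @ 27/7 + 247.253ms (3/7)
6. 2472.527ms @ 30/7 + 247.253ms (3/7)
7. 2719.78ms @ 33/7 + 247.253ms (3/7)
8. 2967.033ms @ 36/7 + 247.253ms (3/7)
9. 3214.286ms @ 39/7 + 247.253ms (3/7)

note 5 onset = 27/7b = 2225.275ms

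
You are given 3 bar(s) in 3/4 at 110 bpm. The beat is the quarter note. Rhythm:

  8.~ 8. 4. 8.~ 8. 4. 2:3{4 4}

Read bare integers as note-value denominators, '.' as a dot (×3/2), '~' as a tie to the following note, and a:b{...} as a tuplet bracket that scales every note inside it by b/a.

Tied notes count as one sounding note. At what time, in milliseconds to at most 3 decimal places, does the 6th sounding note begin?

1. 0.0ms @ 0 + 818.182ms (3/2)
2. 818.182ms @ 3/2 + 818.182ms (3/2)
3. 1636.364ms @ 3 + 818.182ms (3/2)
4. 2454.545ms @ 9/2 + 818.182ms (3/2)
5. 3272.727ms @ 6 + 818.182ms (3/2)
6. 4090.909ms @ 15/2 + 818.182ms (3/2)

note 6 onset = 15/2b = 4090.909ms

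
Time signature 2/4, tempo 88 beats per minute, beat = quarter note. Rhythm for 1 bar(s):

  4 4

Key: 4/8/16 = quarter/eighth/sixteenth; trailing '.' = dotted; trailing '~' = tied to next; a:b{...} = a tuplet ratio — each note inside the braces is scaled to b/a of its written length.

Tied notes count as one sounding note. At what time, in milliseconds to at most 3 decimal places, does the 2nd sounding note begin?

1. 0.0ms @ 0 + 681.818ms (1)
2. 681.818ms @ 1 + 681.818ms (1)

note 2 onset = 1b = 681.818ms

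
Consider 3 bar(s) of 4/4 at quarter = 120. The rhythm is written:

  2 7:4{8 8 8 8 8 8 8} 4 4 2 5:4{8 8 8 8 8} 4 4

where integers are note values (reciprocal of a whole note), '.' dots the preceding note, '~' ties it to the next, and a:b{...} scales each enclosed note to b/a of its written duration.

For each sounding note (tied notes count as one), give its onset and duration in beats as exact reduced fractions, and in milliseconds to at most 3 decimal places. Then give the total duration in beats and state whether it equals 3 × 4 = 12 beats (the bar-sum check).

1) 0.0ms=0b +1000.0ms=2b
2) 1000.0ms=2b +142.857ms=2/7b
3) 1142.857ms=16/7b +142.857ms=2/7b
4) 1285.714ms=18/7b +142.857ms=2/7b
5) 1428.571ms=20/7b +142.857ms=2/7b
6) 1571.429ms=22/7b +142.857ms=2/7b
7) 1714.286ms=24/7b +142.857ms=2/7b
8) 1857.143ms=26/7b +142.857ms=2/7b
9) 2000.0ms=4b +500.0ms=1b
10) 2500.0ms=5b +500.0ms=1b
11) 3000.0ms=6b +1000.0ms=2b
12) 4000.0ms=8b +200.0ms=2/5b
13) 4200.0ms=42/5b +200.0ms=2/5b
14) 4400.0ms=44/5b +200.0ms=2/5b
15) 4600.0ms=46/5b +200.0ms=2/5b
16) 4800.0ms=48/5b +200.0ms=2/5b
17) 5000.0ms=10b +500.0ms=1b
18) 5500.0ms=11b +500.0ms=1b
Σ=12b of 12 (120bpm 4/4) — PASS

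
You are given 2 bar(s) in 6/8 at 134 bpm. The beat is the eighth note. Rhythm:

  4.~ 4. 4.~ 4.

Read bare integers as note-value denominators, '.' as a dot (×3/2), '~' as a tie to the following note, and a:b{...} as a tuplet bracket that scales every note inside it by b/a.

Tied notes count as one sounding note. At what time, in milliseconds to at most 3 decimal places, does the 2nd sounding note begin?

note 2 onset = 6b = 2686.567ms

1. 0.0ms @ 0 + 2686.567ms (6)
2. 2686.567ms @ 6 + 2686.567ms (6)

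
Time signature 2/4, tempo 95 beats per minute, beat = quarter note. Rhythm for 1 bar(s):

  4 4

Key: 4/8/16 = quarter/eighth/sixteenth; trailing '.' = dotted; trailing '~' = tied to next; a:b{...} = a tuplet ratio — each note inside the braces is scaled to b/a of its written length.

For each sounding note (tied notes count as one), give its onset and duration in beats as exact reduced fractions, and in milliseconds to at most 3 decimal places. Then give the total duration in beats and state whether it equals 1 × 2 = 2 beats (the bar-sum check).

1) 0.0ms=0b +631.579ms=1b
2) 631.579ms=1b +631.579ms=1b
Σ=2b of 2 (95bpm 2/4) — PASS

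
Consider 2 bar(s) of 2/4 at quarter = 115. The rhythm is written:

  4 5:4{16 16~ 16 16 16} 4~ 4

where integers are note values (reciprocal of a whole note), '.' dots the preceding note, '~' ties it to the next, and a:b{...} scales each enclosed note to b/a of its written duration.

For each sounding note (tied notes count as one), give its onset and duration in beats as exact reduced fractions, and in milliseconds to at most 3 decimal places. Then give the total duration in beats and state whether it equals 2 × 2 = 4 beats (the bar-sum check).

1) 0.0ms=0b +521.739ms=1b
2) 521.739ms=1b +104.348ms=1/5b
3) 626.087ms=6/5b +208.696ms=2/5b
4) 834.783ms=8/5b +104.348ms=1/5b
5) 939.13ms=9/5b +104.348ms=1/5b
6) 1043.478ms=2b +1043.478ms=2b
Σ=4b of 4 (115bpm 2/4) — PASS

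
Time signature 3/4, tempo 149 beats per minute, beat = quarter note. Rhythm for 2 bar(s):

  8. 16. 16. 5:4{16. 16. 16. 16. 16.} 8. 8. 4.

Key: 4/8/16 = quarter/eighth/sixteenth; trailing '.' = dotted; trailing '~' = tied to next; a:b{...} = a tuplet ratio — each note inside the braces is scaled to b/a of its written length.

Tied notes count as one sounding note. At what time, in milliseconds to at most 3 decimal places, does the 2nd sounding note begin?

1. 0.0ms @ 0 + 302.013ms (3/4)
2. 302.013ms @ 3/4 + 151.007ms (3/8)
3. 453.02ms @ 9/8 + 151.007ms (3/8)
4. 604.027ms @ 3/2 + 120.805ms (3/10)
5. 724.832ms @ 9/5 + 120.805ms (3/10)
6. 845.638ms @ 21/10 + 120.805ms (3/10)
7. 966.443ms @ 12/5 + 120.805ms (3/10)
8. 1087.248ms @ 27/10 + 120.805ms (3/10)
9. 1208.054ms @ 3 + 302.013ms (3/4)
10. 1510.067ms @ 15/4 + 302.013ms (3/4)
11. 1812.081ms @ 9/2 + 604.027ms (3/2)

note 2 onset = 3/4b = 302.013ms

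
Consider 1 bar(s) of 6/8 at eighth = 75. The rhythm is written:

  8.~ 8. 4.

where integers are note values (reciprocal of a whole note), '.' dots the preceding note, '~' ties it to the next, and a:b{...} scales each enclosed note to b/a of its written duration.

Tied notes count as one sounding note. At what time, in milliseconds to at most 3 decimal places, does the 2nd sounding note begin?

1. 0.0ms @ 0 + 2400.0ms (3)
2. 2400.0ms @ 3 + 2400.0ms (3)

note 2 onset = 3b = 2400.0ms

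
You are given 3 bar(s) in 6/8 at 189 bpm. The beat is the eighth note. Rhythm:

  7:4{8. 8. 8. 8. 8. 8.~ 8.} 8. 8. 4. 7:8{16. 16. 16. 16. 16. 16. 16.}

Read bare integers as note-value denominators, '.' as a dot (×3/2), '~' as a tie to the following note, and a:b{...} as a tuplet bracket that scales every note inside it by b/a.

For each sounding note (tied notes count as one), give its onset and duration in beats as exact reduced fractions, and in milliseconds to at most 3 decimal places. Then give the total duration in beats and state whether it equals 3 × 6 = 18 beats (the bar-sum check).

1) 0.0ms=0b +272.109ms=6/7b
2) 272.109ms=6/7b +272.109ms=6/7b
3) 544.218ms=12/7b +272.109ms=6/7b
4) 816.327ms=18/7b +272.109ms=6/7b
5) 1088.435ms=24/7b +272.109ms=6/7b
6) 1360.544ms=30/7b +544.218ms=12/7b
7) 1904.762ms=6b +476.19ms=3/2b
8) 2380.952ms=15/2b +476.19ms=3/2b
9) 2857.143ms=9b +952.381ms=3b
10) 3809.524ms=12b +272.109ms=6/7b
11) 4081.633ms=90/7b +272.109ms=6/7b
12) 4353.741ms=96/7b +272.109ms=6/7b
13) 4625.85ms=102/7b +272.109ms=6/7b
14) 4897.959ms=108/7b +272.109ms=6/7b
15) 5170.068ms=114/7b +272.109ms=6/7b
16) 5442.177ms=120/7b +272.109ms=6/7b
Σ=18b of 18 (189bpm 6/8) — PASS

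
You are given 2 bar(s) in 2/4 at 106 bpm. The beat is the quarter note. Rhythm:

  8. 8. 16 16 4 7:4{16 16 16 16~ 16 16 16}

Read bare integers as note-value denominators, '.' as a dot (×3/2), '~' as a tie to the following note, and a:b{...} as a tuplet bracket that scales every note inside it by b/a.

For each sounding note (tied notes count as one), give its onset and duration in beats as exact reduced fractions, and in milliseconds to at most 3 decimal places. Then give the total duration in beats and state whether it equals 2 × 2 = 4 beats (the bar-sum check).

1) 0.0ms=0b +424.528ms=3/4b
2) 424.528ms=3/4b +424.528ms=3/4b
3) 849.057ms=3/2b +141.509ms=1/4b
4) 990.566ms=7/4b +141.509ms=1/4b
5) 1132.075ms=2b +566.038ms=1b
6) 1698.113ms=3b +80.863ms=1/7b
7) 1778.976ms=22/7b +80.863ms=1/7b
8) 1859.838ms=23/7b +80.863ms=1/7b
9) 1940.701ms=24/7b +161.725ms=2/7b
10) 2102.426ms=26/7b +80.863ms=1/7b
11) 2183.288ms=27/7b +80.863ms=1/7b
Σ=4b of 4 (106bpm 2/4) — PASS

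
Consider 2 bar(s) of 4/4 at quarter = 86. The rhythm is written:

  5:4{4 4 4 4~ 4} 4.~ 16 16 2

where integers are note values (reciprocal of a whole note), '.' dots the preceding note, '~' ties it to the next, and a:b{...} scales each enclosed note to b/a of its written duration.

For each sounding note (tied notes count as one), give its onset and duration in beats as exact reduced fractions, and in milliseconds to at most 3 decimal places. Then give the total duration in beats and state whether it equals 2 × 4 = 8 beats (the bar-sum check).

1) 0.0ms=0b +558.14ms=4/5b
2) 558.14ms=4/5b +558.14ms=4/5b
3) 1116.279ms=8/5b +558.14ms=4/5b
4) 1674.419ms=12/5b +1116.279ms=8/5b
5) 2790.698ms=4b +1220.93ms=7/4b
6) 4011.628ms=23/4b +174.419ms=1/4b
7) 4186.047ms=6b +1395.349ms=2b
Σ=8b of 8 (86bpm 4/4) — PASS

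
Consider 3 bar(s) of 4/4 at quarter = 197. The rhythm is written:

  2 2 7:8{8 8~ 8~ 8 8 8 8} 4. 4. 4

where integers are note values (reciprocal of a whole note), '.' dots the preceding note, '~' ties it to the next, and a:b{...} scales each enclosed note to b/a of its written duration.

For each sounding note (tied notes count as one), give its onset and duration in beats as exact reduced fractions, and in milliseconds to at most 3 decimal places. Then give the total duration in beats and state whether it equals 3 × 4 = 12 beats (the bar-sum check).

1) 0.0ms=0b +609.137ms=2b
2) 609.137ms=2b +609.137ms=2b
3) 1218.274ms=4b +174.039ms=4/7b
4) 1392.313ms=32/7b +522.117ms=12/7b
5) 1914.431ms=44/7b +174.039ms=4/7b
6) 2088.47ms=48/7b +174.039ms=4/7b
7) 2262.509ms=52/7b +174.039ms=4/7b
8) 2436.548ms=8b +456.853ms=3/2b
9) 2893.401ms=19/2b +456.853ms=3/2b
10) 3350.254ms=11b +304.569ms=1b
Σ=12b of 12 (197bpm 4/4) — PASS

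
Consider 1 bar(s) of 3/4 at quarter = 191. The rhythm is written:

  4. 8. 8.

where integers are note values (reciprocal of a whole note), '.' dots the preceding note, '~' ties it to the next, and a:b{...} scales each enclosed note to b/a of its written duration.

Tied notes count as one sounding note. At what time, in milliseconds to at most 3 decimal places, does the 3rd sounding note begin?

note 3 onset = 9/4b = 706.806ms

1. 0.0ms @ 0 + 471.204ms (3/2)
2. 471.204ms @ 3/2 + 235.602ms (3/4)
3. 706.806ms @ 9/4 + 235.602ms (3/4)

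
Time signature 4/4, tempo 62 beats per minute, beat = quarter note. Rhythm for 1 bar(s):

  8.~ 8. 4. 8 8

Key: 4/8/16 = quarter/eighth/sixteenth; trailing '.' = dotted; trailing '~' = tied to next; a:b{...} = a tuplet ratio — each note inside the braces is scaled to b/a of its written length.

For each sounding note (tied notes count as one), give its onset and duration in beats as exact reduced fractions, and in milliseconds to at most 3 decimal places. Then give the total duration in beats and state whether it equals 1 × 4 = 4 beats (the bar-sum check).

1) 0.0ms=0b +1451.613ms=3/2b
2) 1451.613ms=3/2b +1451.613ms=3/2b
3) 2903.226ms=3b +483.871ms=1/2b
4) 3387.097ms=7/2b +483.871ms=1/2b
Σ=4b of 4 (62bpm 4/4) — PASS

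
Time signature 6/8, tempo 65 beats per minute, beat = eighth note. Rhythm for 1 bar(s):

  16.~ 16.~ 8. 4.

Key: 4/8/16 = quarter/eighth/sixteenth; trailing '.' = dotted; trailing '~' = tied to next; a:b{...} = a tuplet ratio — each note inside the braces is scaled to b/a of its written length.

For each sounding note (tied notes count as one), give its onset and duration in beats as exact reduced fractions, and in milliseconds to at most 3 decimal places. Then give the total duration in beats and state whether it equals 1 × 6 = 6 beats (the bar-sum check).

1) 0.0ms=0b +2769.231ms=3b
2) 2769.231ms=3b +2769.231ms=3b
Σ=6b of 6 (65bpm 6/8) — PASS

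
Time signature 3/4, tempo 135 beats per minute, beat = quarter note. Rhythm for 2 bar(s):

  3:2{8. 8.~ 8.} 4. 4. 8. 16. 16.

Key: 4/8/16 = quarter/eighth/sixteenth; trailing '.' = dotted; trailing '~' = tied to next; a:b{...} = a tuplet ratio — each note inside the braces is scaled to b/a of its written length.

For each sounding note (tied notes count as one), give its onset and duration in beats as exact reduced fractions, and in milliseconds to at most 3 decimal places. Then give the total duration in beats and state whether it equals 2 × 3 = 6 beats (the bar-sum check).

1) 0.0ms=0b +222.222ms=1/2b
2) 222.222ms=1/2b +444.444ms=1b
3) 666.667ms=3/2b +666.667ms=3/2b
4) 1333.333ms=3b +666.667ms=3/2b
5) 2000.0ms=9/2b +333.333ms=3/4b
6) 2333.333ms=21/4b +166.667ms=3/8b
7) 2500.0ms=45/8b +166.667ms=3/8b
Σ=6b of 6 (135bpm 3/4) — PASS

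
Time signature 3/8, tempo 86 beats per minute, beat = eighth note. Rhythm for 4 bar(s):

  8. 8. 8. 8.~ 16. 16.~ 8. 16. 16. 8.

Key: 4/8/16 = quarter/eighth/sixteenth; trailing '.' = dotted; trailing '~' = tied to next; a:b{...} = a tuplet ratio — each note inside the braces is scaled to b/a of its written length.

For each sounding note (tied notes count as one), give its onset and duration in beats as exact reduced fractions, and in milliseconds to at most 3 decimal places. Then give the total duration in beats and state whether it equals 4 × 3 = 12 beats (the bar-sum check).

1) 0.0ms=0b +1046.512ms=3/2b
2) 1046.512ms=3/2b +1046.512ms=3/2b
3) 2093.023ms=3b +1046.512ms=3/2b
4) 3139.535ms=9/2b +1569.767ms=9/4b
5) 4709.302ms=27/4b +1569.767ms=9/4b
6) 6279.07ms=9b +523.256ms=3/4b
7) 6802.326ms=39/4b +523.256ms=3/4b
8) 7325.581ms=21/2b +1046.512ms=3/2b
Σ=12b of 12 (86bpm 3/8) — PASS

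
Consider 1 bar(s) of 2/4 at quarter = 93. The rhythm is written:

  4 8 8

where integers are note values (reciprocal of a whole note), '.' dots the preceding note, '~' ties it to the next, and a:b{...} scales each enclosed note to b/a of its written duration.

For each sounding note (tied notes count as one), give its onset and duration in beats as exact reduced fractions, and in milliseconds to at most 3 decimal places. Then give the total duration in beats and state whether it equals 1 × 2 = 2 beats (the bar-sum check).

1) 0.0ms=0b +645.161ms=1b
2) 645.161ms=1b +322.581ms=1/2b
3) 967.742ms=3/2b +322.581ms=1/2b
Σ=2b of 2 (93bpm 2/4) — PASS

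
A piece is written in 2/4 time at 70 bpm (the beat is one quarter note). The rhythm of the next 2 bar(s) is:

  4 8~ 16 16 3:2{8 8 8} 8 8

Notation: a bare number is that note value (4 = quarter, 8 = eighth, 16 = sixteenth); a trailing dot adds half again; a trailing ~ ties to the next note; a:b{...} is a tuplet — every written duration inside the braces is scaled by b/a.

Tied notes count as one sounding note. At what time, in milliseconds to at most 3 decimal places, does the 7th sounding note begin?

1. 0.0ms @ 0 + 857.143ms (1)
2. 857.143ms @ 1 + 642.857ms (3/4)
3. 1500.0ms @ 7/4 + 214.286ms (1/4)
4. 1714.286ms @ 2 + 285.714ms (1/3)
5. 2000.0ms @ 7/3 + 285.714ms (1/3)
6. 2285.714ms @ 8/3 + 285.714ms (1/3)
7. 2571.429ms @ 3 + 428.571ms (1/2)
8. 3000.0ms @ 7/2 + 428.571ms (1/2)

note 7 onset = 3b = 2571.429ms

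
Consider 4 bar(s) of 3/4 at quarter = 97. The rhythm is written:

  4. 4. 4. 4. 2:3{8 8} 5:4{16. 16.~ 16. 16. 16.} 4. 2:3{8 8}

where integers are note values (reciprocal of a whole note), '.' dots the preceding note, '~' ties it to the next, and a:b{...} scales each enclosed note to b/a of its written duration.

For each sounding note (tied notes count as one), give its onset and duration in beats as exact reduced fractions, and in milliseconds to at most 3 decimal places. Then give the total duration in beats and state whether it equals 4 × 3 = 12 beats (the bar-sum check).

1) 0.0ms=0b +927.835ms=3/2b
2) 927.835ms=3/2b +927.835ms=3/2b
3) 1855.67ms=3b +927.835ms=3/2b
4) 2783.505ms=9/2b +927.835ms=3/2b
5) 3711.34ms=6b +463.918ms=3/4b
6) 4175.258ms=27/4b +463.918ms=3/4b
7) 4639.175ms=15/2b +185.567ms=3/10b
8) 4824.742ms=39/5b +371.134ms=3/5b
9) 5195.876ms=42/5b +185.567ms=3/10b
10) 5381.443ms=87/10b +185.567ms=3/10b
11) 5567.01ms=9b +927.835ms=3/2b
12) 6494.845ms=21/2b +463.918ms=3/4b
13) 6958.763ms=45/4b +463.918ms=3/4b
Σ=12b of 12 (97bpm 3/4) — PASS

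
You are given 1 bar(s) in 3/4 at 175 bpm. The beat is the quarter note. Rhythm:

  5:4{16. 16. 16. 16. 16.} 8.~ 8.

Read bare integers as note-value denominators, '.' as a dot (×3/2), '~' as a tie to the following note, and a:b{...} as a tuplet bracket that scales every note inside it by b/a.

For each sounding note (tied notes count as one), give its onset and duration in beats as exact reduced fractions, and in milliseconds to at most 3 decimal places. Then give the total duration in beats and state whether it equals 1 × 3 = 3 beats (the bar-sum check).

1) 0.0ms=0b +102.857ms=3/10b
2) 102.857ms=3/10b +102.857ms=3/10b
3) 205.714ms=3/5b +102.857ms=3/10b
4) 308.571ms=9/10b +102.857ms=3/10b
5) 411.429ms=6/5b +102.857ms=3/10b
6) 514.286ms=3/2b +514.286ms=3/2b
Σ=3b of 3 (175bpm 3/4) — PASS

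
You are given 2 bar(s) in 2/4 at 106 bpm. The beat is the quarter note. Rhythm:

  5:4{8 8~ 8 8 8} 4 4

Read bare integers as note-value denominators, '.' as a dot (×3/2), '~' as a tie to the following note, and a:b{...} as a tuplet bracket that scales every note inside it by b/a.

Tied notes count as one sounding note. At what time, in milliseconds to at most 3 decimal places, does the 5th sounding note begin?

1. 0.0ms @ 0 + 226.415ms (2/5)
2. 226.415ms @ 2/5 + 452.83ms (4/5)
3. 679.245ms @ 6/5 + 226.415ms (2/5)
4. 905.66ms @ 8/5 + 226.415ms (2/5)
5. 1132.075ms @ 2 + 566.038ms (1)
6. 1698.113ms @ 3 + 566.038ms (1)

note 5 onset = 2b = 1132.075ms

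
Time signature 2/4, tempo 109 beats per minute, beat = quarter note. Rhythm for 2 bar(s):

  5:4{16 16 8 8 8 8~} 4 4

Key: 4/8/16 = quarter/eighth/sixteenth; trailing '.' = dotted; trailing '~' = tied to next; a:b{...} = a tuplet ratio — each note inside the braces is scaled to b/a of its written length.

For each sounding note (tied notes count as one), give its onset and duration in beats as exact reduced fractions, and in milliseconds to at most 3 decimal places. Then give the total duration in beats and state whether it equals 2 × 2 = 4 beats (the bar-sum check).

1) 0.0ms=0b +110.092ms=1/5b
2) 110.092ms=1/5b +110.092ms=1/5b
3) 220.183ms=2/5b +220.183ms=2/5b
4) 440.367ms=4/5b +220.183ms=2/5b
5) 660.55ms=6/5b +220.183ms=2/5b
6) 880.734ms=8/5b +770.642ms=7/5b
7) 1651.376ms=3b +550.459ms=1b
Σ=4b of 4 (109bpm 2/4) — PASS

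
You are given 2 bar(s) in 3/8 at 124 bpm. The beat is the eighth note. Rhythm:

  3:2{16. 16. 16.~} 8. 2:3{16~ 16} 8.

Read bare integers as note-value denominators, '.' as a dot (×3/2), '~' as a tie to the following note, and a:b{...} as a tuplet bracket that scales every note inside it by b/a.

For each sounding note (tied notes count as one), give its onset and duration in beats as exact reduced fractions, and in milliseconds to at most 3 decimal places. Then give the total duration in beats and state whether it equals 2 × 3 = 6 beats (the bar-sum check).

1) 0.0ms=0b +241.935ms=1/2b
2) 241.935ms=1/2b +241.935ms=1/2b
3) 483.871ms=1b +967.742ms=2b
4) 1451.613ms=3b +725.806ms=3/2b
5) 2177.419ms=9/2b +725.806ms=3/2b
Σ=6b of 6 (124bpm 3/8) — PASS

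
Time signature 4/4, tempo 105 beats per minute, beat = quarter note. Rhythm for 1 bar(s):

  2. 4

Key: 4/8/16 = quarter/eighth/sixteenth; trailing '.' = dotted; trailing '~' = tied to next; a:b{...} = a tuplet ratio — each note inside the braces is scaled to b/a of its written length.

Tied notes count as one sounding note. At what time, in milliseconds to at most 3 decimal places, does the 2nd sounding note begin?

1. 0.0ms @ 0 + 1714.286ms (3)
2. 1714.286ms @ 3 + 571.429ms (1)

note 2 onset = 3b = 1714.286ms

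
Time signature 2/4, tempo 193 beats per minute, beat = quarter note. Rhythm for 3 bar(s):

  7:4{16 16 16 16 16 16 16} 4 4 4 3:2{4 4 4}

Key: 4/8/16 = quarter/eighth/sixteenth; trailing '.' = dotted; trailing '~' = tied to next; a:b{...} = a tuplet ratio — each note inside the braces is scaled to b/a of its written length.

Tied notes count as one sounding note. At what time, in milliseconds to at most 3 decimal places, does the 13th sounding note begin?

1. 0.0ms @ 0 + 44.412ms (1/7)
2. 44.412ms @ 1/7 + 44.412ms (1/7)
3. 88.823ms @ 2/7 + 44.412ms (1/7)
4. 133.235ms @ 3/7 + 44.412ms (1/7)
5. 177.646ms @ 4/7 + 44.412ms (1/7)
6. 222.058ms @ 5/7 + 44.412ms (1/7)
7. 266.469ms @ 6/7 + 44.412ms (1/7)
8. 310.881ms @ 1 + 310.881ms (1)
9. 621.762ms @ 2 + 310.881ms (1)
10. 932.642ms @ 3 + 310.881ms (1)
11. 1243.523ms @ 4 + 207.254ms (2/3)
12. 1450.777ms @ 14/3 + 207.254ms (2/3)
13. 1658.031ms @ 16/3 + 207.254ms (2/3)

note 13 onset = 16/3b = 1658.031ms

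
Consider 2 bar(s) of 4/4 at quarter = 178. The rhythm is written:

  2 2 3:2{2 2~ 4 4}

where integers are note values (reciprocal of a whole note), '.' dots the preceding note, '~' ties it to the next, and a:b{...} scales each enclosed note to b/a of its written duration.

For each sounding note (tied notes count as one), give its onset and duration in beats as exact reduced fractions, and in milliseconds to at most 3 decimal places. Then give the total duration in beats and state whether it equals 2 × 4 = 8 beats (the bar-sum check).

1) 0.0ms=0b +674.157ms=2b
2) 674.157ms=2b +674.157ms=2b
3) 1348.315ms=4b +449.438ms=4/3b
4) 1797.753ms=16/3b +674.157ms=2b
5) 2471.91ms=22/3b +224.719ms=2/3b
Σ=8b of 8 (178bpm 4/4) — PASS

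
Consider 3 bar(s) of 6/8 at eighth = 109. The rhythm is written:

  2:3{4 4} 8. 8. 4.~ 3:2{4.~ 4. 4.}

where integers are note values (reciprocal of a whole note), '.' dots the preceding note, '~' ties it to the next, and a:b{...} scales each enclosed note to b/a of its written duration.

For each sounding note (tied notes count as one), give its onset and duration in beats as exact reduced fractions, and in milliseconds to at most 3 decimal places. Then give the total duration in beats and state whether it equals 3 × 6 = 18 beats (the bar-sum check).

1) 0.0ms=0b +1651.376ms=3b
2) 1651.376ms=3b +1651.376ms=3b
3) 3302.752ms=6b +825.688ms=3/2b
4) 4128.44ms=15/2b +825.688ms=3/2b
5) 4954.128ms=9b +3853.211ms=7b
6) 8807.339ms=16b +1100.917ms=2b
Σ=18b of 18 (109bpm 6/8) — PASS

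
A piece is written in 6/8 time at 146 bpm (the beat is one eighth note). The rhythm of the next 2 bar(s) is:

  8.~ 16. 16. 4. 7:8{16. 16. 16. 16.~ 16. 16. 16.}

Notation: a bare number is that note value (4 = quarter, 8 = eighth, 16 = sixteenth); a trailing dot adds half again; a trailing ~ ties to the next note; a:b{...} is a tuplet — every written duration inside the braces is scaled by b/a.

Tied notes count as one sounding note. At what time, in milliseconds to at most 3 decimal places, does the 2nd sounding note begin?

1. 0.0ms @ 0 + 924.658ms (9/4)
2. 924.658ms @ 9/4 + 308.219ms (3/4)
3. 1232.877ms @ 3 + 1232.877ms (3)
4. 2465.753ms @ 6 + 352.25ms (6/7)
5. 2818.004ms @ 48/7 + 352.25ms (6/7)
6. 3170.254ms @ 54/7 + 352.25ms (6/7)
7. 3522.505ms @ 60/7 + 704.501ms (12/7)
8. 4227.006ms @ 72/7 + 352.25ms (6/7)
9. 4579.256ms @ 78/7 + 352.25ms (6/7)

note 2 onset = 9/4b = 924.658ms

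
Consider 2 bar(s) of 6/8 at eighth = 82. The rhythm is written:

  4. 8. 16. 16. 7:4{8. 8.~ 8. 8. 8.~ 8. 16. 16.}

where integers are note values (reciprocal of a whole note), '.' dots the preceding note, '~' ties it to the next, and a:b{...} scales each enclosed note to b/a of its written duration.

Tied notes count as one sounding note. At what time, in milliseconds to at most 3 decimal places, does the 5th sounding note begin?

1. 0.0ms @ 0 + 2195.122ms (3)
2. 2195.122ms @ 3 + 1097.561ms (3/2)
3. 3292.683ms @ 9/2 + 548.78ms (3/4)
4. 3841.463ms @ 21/4 + 548.78ms (3/4)
5. 4390.244ms @ 6 + 627.178ms (6/7)
6. 5017.422ms @ 48/7 + 1254.355ms (12/7)
7. 6271.777ms @ 60/7 + 627.178ms (6/7)
8. 6898.955ms @ 66/7 + 1254.355ms (12/7)
9. 8153.31ms @ 78/7 + 313.589ms (3/7)
10. 8466.899ms @ 81/7 + 313.589ms (3/7)

note 5 onset = 6b = 4390.244ms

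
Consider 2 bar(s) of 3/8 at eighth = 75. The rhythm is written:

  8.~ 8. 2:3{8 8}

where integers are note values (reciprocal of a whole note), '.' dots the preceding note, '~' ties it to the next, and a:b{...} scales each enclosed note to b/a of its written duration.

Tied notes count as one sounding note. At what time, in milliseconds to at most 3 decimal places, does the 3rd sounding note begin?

1. 0.0ms @ 0 + 2400.0ms (3)
2. 2400.0ms @ 3 + 1200.0ms (3/2)
3. 3600.0ms @ 9/2 + 1200.0ms (3/2)

note 3 onset = 9/2b = 3600.0ms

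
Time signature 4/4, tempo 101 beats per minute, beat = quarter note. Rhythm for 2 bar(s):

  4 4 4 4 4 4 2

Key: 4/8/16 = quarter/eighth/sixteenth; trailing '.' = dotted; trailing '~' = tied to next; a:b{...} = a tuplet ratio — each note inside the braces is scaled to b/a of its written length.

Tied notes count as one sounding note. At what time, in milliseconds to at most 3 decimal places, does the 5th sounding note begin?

1. 0.0ms @ 0 + 594.059ms (1)
2. 594.059ms @ 1 + 594.059ms (1)
3. 1188.119ms @ 2 + 594.059ms (1)
4. 1782.178ms @ 3 + 594.059ms (1)
5. 2376.238ms @ 4 + 594.059ms (1)
6. 2970.297ms @ 5 + 594.059ms (1)
7. 3564.356ms @ 6 + 1188.119ms (2)

note 5 onset = 4b = 2376.238ms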